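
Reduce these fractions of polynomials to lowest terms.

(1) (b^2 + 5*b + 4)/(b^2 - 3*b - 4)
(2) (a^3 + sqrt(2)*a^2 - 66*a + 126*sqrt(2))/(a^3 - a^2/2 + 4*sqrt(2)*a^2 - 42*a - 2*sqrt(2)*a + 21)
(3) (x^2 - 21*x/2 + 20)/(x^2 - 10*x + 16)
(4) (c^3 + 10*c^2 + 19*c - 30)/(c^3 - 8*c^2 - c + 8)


(1) = (b + 4)/(b - 4)
(2) = (2*a - 6*sqrt(2))/(2*a - 1)
(3) = (2*x - 5)/(2*x - 4)
(4) = (c^2 + 11*c + 30)/(c^2 - 7*c - 8)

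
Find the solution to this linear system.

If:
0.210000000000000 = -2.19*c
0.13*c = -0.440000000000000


Then:
No Solution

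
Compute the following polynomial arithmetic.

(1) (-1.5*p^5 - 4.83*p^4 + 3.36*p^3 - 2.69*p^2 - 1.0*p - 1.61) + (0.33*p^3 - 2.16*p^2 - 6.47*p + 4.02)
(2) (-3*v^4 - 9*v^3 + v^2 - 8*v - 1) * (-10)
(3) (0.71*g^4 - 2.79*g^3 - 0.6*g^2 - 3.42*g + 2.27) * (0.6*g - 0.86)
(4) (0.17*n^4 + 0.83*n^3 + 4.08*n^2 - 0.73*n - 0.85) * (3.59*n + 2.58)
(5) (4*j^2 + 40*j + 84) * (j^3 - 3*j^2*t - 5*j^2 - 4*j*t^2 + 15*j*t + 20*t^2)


(1) = -1.5*p^5 - 4.83*p^4 + 3.69*p^3 - 4.85*p^2 - 7.47*p + 2.41
(2) = 30*v^4 + 90*v^3 - 10*v^2 + 80*v + 10
(3) = 0.426*g^5 - 2.2846*g^4 + 2.0394*g^3 - 1.536*g^2 + 4.3032*g - 1.9522
(4) = 0.6103*n^5 + 3.4183*n^4 + 16.7886*n^3 + 7.9057*n^2 - 4.9349*n - 2.193
(5) = 4*j^5 - 12*j^4*t + 20*j^4 - 16*j^3*t^2 - 60*j^3*t - 116*j^3 - 80*j^2*t^2 + 348*j^2*t - 420*j^2 + 464*j*t^2 + 1260*j*t + 1680*t^2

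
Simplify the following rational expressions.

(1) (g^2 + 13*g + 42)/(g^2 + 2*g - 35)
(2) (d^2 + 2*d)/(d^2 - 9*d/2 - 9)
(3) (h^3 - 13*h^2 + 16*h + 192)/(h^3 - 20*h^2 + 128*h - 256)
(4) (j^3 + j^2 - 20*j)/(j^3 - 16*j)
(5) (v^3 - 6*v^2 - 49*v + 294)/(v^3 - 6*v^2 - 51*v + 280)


(1) = (g + 6)/(g - 5)
(2) = (2*d^2 + 4*d)/(2*d^2 - 9*d - 18)
(3) = (h + 3)/(h - 4)
(4) = (j + 5)/(j + 4)
(5) = (v^2 - 13*v + 42)/(v^2 - 13*v + 40)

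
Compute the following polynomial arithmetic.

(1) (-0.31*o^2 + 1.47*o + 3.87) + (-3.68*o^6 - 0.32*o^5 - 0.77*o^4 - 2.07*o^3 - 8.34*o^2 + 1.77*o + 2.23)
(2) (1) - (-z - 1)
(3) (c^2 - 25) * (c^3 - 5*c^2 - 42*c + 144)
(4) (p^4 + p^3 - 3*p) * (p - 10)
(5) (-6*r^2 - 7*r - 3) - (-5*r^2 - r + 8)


(1) = -3.68*o^6 - 0.32*o^5 - 0.77*o^4 - 2.07*o^3 - 8.65*o^2 + 3.24*o + 6.1
(2) = z + 2
(3) = c^5 - 5*c^4 - 67*c^3 + 269*c^2 + 1050*c - 3600
(4) = p^5 - 9*p^4 - 10*p^3 - 3*p^2 + 30*p
(5) = -r^2 - 6*r - 11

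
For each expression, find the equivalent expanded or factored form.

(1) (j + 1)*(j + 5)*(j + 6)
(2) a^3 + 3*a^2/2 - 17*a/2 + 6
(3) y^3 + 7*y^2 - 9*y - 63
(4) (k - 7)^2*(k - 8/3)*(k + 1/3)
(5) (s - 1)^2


(1) = j^3 + 12*j^2 + 41*j + 30
(2) = (a - 3/2)*(a - 1)*(a + 4)
(3) = (y - 3)*(y + 3)*(y + 7)
(4) = k^4 - 49*k^3/3 + 727*k^2/9 - 917*k/9 - 392/9
(5) = s^2 - 2*s + 1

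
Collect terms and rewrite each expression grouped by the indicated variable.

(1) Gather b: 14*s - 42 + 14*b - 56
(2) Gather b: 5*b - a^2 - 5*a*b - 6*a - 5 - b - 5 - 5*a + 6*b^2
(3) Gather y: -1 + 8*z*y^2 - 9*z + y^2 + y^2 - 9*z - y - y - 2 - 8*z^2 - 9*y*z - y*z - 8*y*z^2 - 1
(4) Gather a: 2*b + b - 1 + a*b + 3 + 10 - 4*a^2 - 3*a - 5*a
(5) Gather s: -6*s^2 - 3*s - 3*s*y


(1) = 14*b + 14*s - 98
(2) = -a^2 - 11*a + 6*b^2 + b*(4 - 5*a) - 10
(3) = y^2*(8*z + 2) + y*(-8*z^2 - 10*z - 2) - 8*z^2 - 18*z - 4
(4) = -4*a^2 + a*(b - 8) + 3*b + 12
(5) = -6*s^2 + s*(-3*y - 3)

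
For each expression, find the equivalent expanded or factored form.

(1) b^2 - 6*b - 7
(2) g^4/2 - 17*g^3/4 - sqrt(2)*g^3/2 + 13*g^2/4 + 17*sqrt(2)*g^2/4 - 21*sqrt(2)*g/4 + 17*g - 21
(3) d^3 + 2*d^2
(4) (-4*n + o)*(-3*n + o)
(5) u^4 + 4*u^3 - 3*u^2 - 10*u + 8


(1) = (b - 7)*(b + 1)
(2) = (g/2 + sqrt(2)/2)*(g - 7)*(g - 3/2)*(g - 2*sqrt(2))
(3) = d^2*(d + 2)
(4) = 12*n^2 - 7*n*o + o^2
(5) = (u - 1)^2*(u + 2)*(u + 4)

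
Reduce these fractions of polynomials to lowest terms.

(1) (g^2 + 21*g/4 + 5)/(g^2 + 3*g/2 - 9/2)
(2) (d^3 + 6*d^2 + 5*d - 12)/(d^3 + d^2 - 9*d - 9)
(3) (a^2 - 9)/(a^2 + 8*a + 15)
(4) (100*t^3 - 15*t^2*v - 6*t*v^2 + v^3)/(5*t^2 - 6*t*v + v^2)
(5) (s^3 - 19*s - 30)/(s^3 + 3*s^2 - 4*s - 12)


(1) = (4*g^2 + 21*g + 20)/(4*g^2 + 6*g - 18)
(2) = (d^2 + 3*d - 4)/(d^2 - 2*d - 3)
(3) = (a - 3)/(a + 5)
(4) = (20*t^2 + t*v - v^2)/(t - v)
(5) = (s - 5)/(s - 2)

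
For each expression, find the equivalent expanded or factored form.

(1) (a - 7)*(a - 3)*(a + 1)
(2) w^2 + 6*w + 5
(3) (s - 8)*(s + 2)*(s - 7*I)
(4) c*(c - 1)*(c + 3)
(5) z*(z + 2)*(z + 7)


(1) = a^3 - 9*a^2 + 11*a + 21
(2) = (w + 1)*(w + 5)
(3) = s^3 - 6*s^2 - 7*I*s^2 - 16*s + 42*I*s + 112*I
(4) = c^3 + 2*c^2 - 3*c
(5) = z^3 + 9*z^2 + 14*z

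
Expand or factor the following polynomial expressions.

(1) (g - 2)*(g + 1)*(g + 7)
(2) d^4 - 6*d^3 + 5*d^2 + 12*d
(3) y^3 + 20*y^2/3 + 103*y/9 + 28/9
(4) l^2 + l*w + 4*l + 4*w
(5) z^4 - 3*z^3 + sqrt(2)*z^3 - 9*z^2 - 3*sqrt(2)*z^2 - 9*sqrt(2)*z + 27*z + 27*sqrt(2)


(1) = g^3 + 6*g^2 - 9*g - 14
(2) = d*(d - 4)*(d - 3)*(d + 1)
(3) = (y + 1/3)*(y + 7/3)*(y + 4)
(4) = (l + 4)*(l + w)
(5) = (z - 3)^2*(z + 3)*(z + sqrt(2))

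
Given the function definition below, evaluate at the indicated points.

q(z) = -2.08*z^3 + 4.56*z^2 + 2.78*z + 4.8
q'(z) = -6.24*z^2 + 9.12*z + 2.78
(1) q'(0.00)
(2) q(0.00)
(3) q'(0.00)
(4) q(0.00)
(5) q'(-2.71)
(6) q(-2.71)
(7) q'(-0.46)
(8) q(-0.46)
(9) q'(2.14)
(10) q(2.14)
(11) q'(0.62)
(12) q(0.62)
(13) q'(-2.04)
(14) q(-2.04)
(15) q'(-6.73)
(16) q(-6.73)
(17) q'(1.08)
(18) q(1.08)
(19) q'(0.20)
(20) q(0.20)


(1) = 2.78
(2) = 4.80
(3) = 2.78
(4) = 4.80
(5) = -67.76
(6) = 72.15
(7) = -2.74
(8) = 4.69
(9) = -6.28
(10) = 11.25
(11) = 6.04
(12) = 7.78
(13) = -41.79
(14) = 35.76
(15) = -341.23
(16) = 826.65
(17) = 5.35
(18) = 10.50
(19) = 4.35
(20) = 5.52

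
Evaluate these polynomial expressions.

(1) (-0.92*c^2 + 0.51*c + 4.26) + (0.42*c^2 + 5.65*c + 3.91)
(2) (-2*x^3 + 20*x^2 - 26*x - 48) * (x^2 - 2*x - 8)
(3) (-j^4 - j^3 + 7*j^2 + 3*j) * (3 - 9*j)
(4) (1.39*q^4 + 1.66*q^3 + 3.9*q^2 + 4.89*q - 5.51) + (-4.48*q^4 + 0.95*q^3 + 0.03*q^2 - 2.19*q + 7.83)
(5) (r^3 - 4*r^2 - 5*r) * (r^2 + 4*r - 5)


(1) = -0.5*c^2 + 6.16*c + 8.17
(2) = -2*x^5 + 24*x^4 - 50*x^3 - 156*x^2 + 304*x + 384
(3) = 9*j^5 + 6*j^4 - 66*j^3 - 6*j^2 + 9*j
(4) = -3.09*q^4 + 2.61*q^3 + 3.93*q^2 + 2.7*q + 2.32
(5) = r^5 - 26*r^3 + 25*r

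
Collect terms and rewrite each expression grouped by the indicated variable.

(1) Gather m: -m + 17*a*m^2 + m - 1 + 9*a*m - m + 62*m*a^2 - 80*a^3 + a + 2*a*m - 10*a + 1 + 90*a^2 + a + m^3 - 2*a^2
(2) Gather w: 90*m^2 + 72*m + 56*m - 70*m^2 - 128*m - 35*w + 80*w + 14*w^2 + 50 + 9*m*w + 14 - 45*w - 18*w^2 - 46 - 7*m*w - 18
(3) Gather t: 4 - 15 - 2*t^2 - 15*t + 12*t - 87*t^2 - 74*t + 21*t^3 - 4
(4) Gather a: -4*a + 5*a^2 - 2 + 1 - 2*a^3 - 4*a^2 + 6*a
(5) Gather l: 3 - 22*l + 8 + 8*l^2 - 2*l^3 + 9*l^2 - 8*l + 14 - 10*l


(1) = -80*a^3 + 88*a^2 + 17*a*m^2 - 8*a + m^3 + m*(62*a^2 + 11*a - 1)
(2) = 20*m^2 + 2*m*w - 4*w^2
(3) = 21*t^3 - 89*t^2 - 77*t - 15
(4) = -2*a^3 + a^2 + 2*a - 1
(5) = -2*l^3 + 17*l^2 - 40*l + 25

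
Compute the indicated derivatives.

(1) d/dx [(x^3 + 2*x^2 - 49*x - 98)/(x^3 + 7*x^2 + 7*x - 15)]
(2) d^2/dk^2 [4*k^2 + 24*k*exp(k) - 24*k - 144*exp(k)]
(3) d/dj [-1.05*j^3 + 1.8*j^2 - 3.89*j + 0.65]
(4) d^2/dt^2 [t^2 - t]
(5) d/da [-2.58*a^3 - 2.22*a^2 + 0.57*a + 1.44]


(1) = (5*x^4 + 112*x^3 + 606*x^2 + 1312*x + 1421)/(x^6 + 14*x^5 + 63*x^4 + 68*x^3 - 161*x^2 - 210*x + 225)
(2) = 24*k*exp(k) - 96*exp(k) + 8
(3) = -3.15*j^2 + 3.6*j - 3.89
(4) = 2
(5) = -7.74*a^2 - 4.44*a + 0.57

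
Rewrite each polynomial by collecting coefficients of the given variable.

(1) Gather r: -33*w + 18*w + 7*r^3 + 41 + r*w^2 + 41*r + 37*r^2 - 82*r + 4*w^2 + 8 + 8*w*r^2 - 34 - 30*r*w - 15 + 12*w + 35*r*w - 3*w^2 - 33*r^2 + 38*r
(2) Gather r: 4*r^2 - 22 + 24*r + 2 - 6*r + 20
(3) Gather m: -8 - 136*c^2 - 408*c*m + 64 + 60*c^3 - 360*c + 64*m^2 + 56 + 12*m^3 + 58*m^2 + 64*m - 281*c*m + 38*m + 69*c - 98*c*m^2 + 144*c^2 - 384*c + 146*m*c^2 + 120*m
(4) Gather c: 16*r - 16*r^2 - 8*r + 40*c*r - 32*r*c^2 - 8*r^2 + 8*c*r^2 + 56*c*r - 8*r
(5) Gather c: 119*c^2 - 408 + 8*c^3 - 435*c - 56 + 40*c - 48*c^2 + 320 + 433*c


(1) = 7*r^3 + r^2*(8*w + 4) + r*(w^2 + 5*w - 3) + w^2 - 3*w
(2) = 4*r^2 + 18*r
(3) = 60*c^3 + 8*c^2 - 675*c + 12*m^3 + m^2*(122 - 98*c) + m*(146*c^2 - 689*c + 222) + 112
(4) = -32*c^2*r + c*(8*r^2 + 96*r) - 24*r^2
(5) = 8*c^3 + 71*c^2 + 38*c - 144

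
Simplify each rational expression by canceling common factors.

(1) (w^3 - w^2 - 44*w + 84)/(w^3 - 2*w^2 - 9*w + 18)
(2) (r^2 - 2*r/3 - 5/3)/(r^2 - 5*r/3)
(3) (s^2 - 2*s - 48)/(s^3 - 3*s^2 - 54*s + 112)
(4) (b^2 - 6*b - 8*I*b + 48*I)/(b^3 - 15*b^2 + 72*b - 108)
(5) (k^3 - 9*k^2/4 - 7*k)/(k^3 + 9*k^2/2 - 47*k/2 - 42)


(1) = (w^2 + w - 42)/(w^2 - 9)
(2) = (r + 1)/r
(3) = (s + 6)/(s^2 + 5*s - 14)
(4) = (b - 8*I)/(b^2 - 9*b + 18)
(5) = (4*k^2 + 7*k)/(4*k^2 + 34*k + 42)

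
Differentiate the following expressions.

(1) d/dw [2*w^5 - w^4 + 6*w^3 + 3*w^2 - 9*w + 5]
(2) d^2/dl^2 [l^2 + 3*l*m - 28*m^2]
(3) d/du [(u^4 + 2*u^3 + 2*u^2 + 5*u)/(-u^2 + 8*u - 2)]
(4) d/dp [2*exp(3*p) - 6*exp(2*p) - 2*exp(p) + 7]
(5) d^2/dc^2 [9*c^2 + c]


(1) = 10*w^4 - 4*w^3 + 18*w^2 + 6*w - 9
(2) = 2
(3) = (-2*u^5 + 22*u^4 + 24*u^3 + 9*u^2 - 8*u - 10)/(u^4 - 16*u^3 + 68*u^2 - 32*u + 4)
(4) = (6*exp(2*p) - 12*exp(p) - 2)*exp(p)
(5) = 18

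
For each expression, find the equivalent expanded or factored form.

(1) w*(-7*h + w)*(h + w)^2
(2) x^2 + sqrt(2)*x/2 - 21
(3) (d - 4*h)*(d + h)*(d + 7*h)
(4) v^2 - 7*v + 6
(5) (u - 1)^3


(1) = -7*h^3*w - 13*h^2*w^2 - 5*h*w^3 + w^4
(2) = (x - 3*sqrt(2))*(x + 7*sqrt(2)/2)
(3) = d^3 + 4*d^2*h - 25*d*h^2 - 28*h^3
(4) = (v - 6)*(v - 1)
(5) = u^3 - 3*u^2 + 3*u - 1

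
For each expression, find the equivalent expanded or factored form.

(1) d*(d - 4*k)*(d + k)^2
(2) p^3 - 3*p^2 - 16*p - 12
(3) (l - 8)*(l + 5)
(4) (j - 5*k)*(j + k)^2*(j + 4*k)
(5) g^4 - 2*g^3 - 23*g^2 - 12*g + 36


(1) = d^4 - 2*d^3*k - 7*d^2*k^2 - 4*d*k^3
(2) = (p - 6)*(p + 1)*(p + 2)
(3) = l^2 - 3*l - 40
(4) = j^4 + j^3*k - 21*j^2*k^2 - 41*j*k^3 - 20*k^4
(5) = (g - 6)*(g - 1)*(g + 2)*(g + 3)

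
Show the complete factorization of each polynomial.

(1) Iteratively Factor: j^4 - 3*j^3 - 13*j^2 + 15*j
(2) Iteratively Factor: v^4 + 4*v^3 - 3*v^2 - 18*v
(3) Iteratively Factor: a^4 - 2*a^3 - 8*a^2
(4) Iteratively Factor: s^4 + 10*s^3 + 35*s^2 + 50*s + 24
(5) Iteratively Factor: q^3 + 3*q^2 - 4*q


(1) = (j + 3)*(j^3 - 6*j^2 + 5*j) = (j - 5)*(j + 3)*(j^2 - j) = (j - 5)*(j - 1)*(j + 3)*(j)
(2) = (v - 2)*(v^3 + 6*v^2 + 9*v) = (v - 2)*(v + 3)*(v^2 + 3*v) = (v - 2)*(v + 3)^2*(v)
(3) = (a)*(a^3 - 2*a^2 - 8*a) = a*(a + 2)*(a^2 - 4*a) = a*(a - 4)*(a + 2)*(a)
(4) = (s + 4)*(s^3 + 6*s^2 + 11*s + 6) = (s + 2)*(s + 4)*(s^2 + 4*s + 3) = (s + 2)*(s + 3)*(s + 4)*(s + 1)
(5) = (q + 4)*(q^2 - q) = (q - 1)*(q + 4)*(q)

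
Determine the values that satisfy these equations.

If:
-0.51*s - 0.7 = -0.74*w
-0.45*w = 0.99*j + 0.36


Then:
j = -0.454545454545455*w - 0.363636363636364
s = 1.45098039215686*w - 1.37254901960784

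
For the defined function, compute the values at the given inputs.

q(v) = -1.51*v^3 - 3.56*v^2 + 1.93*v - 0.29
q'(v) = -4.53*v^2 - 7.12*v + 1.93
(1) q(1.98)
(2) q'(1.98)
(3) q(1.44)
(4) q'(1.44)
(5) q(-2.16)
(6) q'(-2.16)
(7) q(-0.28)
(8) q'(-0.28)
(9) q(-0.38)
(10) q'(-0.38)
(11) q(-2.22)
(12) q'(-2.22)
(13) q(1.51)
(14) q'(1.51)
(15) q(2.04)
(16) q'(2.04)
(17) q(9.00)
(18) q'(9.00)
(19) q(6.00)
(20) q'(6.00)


(1) = -22.15
(2) = -29.93
(3) = -9.40
(4) = -17.72
(5) = -5.85
(6) = -3.83
(7) = -1.08
(8) = 3.57
(9) = -1.45
(10) = 3.98
(11) = -5.60
(12) = -4.59
(13) = -10.69
(14) = -19.15
(15) = -23.99
(16) = -31.45
(17) = -1372.07
(18) = -429.08
(19) = -443.03
(20) = -203.87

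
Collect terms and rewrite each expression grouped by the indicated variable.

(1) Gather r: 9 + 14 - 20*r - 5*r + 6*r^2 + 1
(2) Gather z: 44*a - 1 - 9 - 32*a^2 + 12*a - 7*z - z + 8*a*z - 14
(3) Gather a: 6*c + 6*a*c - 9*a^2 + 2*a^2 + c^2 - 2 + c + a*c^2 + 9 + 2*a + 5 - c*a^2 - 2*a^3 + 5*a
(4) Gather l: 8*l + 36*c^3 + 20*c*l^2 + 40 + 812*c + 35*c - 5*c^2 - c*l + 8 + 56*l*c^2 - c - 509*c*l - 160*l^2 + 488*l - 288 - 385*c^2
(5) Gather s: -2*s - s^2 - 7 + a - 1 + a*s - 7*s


(1) = 6*r^2 - 25*r + 24
(2) = -32*a^2 + 56*a + z*(8*a - 8) - 24
(3) = -2*a^3 + a^2*(-c - 7) + a*(c^2 + 6*c + 7) + c^2 + 7*c + 12
(4) = 36*c^3 - 390*c^2 + 846*c + l^2*(20*c - 160) + l*(56*c^2 - 510*c + 496) - 240
(5) = a - s^2 + s*(a - 9) - 8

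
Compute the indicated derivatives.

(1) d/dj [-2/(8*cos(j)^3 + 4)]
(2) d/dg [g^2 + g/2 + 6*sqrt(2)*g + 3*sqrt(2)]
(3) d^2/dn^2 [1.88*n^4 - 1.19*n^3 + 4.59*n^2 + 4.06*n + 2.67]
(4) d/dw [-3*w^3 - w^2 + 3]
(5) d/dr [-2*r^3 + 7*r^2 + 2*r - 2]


(1) = -3*sin(j)*cos(j)^2/(2*cos(j)^3 + 1)^2
(2) = 2*g + 1/2 + 6*sqrt(2)
(3) = 22.56*n^2 - 7.14*n + 9.18
(4) = w*(-9*w - 2)
(5) = -6*r^2 + 14*r + 2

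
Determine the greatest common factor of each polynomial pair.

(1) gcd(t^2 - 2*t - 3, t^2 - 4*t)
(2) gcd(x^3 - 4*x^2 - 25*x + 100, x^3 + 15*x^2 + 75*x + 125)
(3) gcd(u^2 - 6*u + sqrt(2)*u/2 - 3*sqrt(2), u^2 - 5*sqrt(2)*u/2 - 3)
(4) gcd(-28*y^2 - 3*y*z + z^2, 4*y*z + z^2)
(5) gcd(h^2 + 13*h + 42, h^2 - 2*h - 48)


(1) = gcd((t - 3)*(t + 1), t*(t - 4)) = 1
(2) = x + 5
(3) = gcd((u - 6)*(u + sqrt(2)/2), (u - 3*sqrt(2))*(u + sqrt(2)/2)) = u + sqrt(2)/2
(4) = 4*y + z
(5) = h + 6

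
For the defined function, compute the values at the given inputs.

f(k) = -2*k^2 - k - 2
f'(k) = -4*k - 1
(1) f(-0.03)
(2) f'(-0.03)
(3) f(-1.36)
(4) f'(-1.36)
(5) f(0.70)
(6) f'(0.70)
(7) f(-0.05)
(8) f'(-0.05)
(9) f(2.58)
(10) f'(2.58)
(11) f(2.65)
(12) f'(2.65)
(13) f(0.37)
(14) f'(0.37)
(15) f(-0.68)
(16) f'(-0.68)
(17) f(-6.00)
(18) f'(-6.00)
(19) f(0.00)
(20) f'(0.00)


(1) = -1.97
(2) = -0.88
(3) = -4.34
(4) = 4.44
(5) = -3.68
(6) = -3.80
(7) = -1.95
(8) = -0.80
(9) = -17.89
(10) = -11.32
(11) = -18.70
(12) = -11.60
(13) = -2.64
(14) = -2.48
(15) = -2.24
(16) = 1.72
(17) = -68.00
(18) = 23.00
(19) = -2.00
(20) = -1.00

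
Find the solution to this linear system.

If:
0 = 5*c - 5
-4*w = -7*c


Then:
c = 1
w = 7/4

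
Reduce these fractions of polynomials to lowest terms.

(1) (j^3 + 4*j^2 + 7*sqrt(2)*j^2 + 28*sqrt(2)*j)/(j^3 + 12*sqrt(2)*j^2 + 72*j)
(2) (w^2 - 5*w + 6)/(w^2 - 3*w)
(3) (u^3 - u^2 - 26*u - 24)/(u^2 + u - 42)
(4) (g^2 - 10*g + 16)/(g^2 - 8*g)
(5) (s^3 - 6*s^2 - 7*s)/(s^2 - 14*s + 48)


(1) = (j^2 + j*(4 + 7*sqrt(2)) + 28*sqrt(2))/(j^2 + 12*sqrt(2)*j + 72)
(2) = (w - 2)/w
(3) = (u^2 + 5*u + 4)/(u + 7)
(4) = (g - 2)/g
(5) = (s^3 - 6*s^2 - 7*s)/(s^2 - 14*s + 48)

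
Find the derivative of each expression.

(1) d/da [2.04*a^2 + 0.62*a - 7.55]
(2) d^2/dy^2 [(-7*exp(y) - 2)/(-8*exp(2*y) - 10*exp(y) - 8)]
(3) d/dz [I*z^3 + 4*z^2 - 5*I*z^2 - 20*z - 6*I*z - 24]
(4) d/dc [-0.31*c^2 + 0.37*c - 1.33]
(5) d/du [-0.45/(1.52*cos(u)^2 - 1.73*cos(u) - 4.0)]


(1) = 4.08*a + 0.62
(2) = (56*exp(4*y) - 6*exp(3*y) - 276*exp(2*y) - 109*exp(y) + 36)*exp(y)/(64*exp(6*y) + 240*exp(5*y) + 492*exp(4*y) + 605*exp(3*y) + 492*exp(2*y) + 240*exp(y) + 64)
(3) = 3*I*z^2 + z*(8 - 10*I) - 20 - 6*I
(4) = 0.37 - 0.62*c
(5) = (0.7785 - 1.368*cos(u))*sin(u)/(-1.52*cos(u)^2 + 1.73*cos(u) + 4.0)^2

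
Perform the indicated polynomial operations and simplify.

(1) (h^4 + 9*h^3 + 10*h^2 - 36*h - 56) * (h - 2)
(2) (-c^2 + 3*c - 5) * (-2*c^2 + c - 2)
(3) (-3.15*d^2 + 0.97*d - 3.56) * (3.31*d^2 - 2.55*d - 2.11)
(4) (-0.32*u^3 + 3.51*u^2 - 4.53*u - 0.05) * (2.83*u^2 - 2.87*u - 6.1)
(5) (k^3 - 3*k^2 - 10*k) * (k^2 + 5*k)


(1) = h^5 + 7*h^4 - 8*h^3 - 56*h^2 + 16*h + 112
(2) = 2*c^4 - 7*c^3 + 15*c^2 - 11*c + 10
(3) = -10.4265*d^4 + 11.2432*d^3 - 7.6106*d^2 + 7.0313*d + 7.5116
(4) = -0.9056*u^5 + 10.8517*u^4 - 20.9416*u^3 - 8.5514*u^2 + 27.7765*u + 0.305
(5) = k^5 + 2*k^4 - 25*k^3 - 50*k^2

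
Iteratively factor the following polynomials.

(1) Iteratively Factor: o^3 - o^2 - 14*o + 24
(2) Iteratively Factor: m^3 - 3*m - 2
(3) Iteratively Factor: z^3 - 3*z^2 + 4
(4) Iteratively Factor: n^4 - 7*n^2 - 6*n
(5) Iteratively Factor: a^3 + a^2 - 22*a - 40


(1) = (o - 2)*(o^2 + o - 12) = (o - 2)*(o + 4)*(o - 3)
(2) = (m + 1)*(m^2 - m - 2) = (m - 2)*(m + 1)*(m + 1)
(3) = (z - 2)*(z^2 - z - 2) = (z - 2)*(z + 1)*(z - 2)
(4) = (n)*(n^3 - 7*n - 6) = n*(n - 3)*(n^2 + 3*n + 2) = n*(n - 3)*(n + 2)*(n + 1)
(5) = (a - 5)*(a^2 + 6*a + 8) = (a - 5)*(a + 2)*(a + 4)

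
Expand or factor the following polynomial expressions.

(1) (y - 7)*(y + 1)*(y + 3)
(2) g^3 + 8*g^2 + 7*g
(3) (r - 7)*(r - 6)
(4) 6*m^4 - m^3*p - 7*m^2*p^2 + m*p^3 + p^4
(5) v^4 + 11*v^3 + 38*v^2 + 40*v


(1) = y^3 - 3*y^2 - 25*y - 21
(2) = g*(g + 1)*(g + 7)
(3) = r^2 - 13*r + 42
(4) = (-2*m + p)*(-m + p)*(m + p)*(3*m + p)
(5) = v*(v + 2)*(v + 4)*(v + 5)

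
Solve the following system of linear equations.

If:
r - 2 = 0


Then:
r = 2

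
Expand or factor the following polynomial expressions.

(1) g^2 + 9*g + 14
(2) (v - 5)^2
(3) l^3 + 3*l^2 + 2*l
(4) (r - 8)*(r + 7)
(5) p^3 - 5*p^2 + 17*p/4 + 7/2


(1) = (g + 2)*(g + 7)
(2) = v^2 - 10*v + 25
(3) = l*(l + 1)*(l + 2)
(4) = r^2 - r - 56
(5) = (p - 7/2)*(p - 2)*(p + 1/2)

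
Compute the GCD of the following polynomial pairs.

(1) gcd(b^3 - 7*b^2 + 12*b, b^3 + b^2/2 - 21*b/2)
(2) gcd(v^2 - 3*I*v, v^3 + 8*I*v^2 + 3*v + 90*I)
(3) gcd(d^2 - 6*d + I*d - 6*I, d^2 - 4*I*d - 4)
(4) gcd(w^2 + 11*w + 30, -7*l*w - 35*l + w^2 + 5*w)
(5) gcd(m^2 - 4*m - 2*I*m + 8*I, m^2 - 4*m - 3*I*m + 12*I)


(1) = b^2 - 3*b
(2) = v - 3*I
(3) = gcd((d - 6)*(d + I), (d - 2*I)^2) = 1
(4) = w + 5
(5) = m - 4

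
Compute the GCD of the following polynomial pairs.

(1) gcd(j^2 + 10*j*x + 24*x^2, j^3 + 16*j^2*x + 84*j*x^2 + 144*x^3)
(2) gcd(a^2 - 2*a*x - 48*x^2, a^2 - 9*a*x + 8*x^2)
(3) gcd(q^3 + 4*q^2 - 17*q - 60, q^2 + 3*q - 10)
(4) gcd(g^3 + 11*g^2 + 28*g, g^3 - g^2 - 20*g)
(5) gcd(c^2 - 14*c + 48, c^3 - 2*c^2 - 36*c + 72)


(1) = j^2 + 10*j*x + 24*x^2
(2) = -a + 8*x
(3) = gcd((q - 4)*(q + 3)*(q + 5), (q - 2)*(q + 5)) = q + 5
(4) = g^2 + 4*g
(5) = gcd((c - 8)*(c - 6), (c - 6)*(c - 2)*(c + 6)) = c - 6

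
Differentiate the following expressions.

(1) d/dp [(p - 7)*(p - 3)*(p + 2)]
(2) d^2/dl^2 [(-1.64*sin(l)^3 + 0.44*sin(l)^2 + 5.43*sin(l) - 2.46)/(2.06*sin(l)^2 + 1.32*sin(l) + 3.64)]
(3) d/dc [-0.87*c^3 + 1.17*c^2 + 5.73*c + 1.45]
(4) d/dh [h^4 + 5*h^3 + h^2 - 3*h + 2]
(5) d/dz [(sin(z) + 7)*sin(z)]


(1) = 3*p^2 - 16*p + 1
(2) = (6.959504*sin(l)^7 + 13.378464*sin(l)^6 + 14.178596*sin(l)^5 + 155.6314*sin(l)^4 + 516.159608*sin(l)^3 - 196.437728*sin(l)^2 - 498.574464*sin(l) - 12.20096)/(8.741816*sin(l)^6 + 16.804656*sin(l)^5 + 57.108144*sin(l)^4 + 61.687296*sin(l)^3 + 100.909536*sin(l)^2 + 52.468416*sin(l) + 48.228544)
(3) = -2.61*c^2 + 2.34*c + 5.73
(4) = 4*h^3 + 15*h^2 + 2*h - 3
(5) = (2*sin(z) + 7)*cos(z)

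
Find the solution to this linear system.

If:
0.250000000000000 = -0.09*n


Then:
n = -2.78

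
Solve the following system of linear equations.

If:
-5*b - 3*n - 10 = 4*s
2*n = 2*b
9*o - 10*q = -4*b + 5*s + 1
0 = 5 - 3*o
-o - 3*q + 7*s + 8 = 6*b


Then:
b = -1147/1452
n = -1147/1452
o = 5/3
q = 1121/726
s = -334/363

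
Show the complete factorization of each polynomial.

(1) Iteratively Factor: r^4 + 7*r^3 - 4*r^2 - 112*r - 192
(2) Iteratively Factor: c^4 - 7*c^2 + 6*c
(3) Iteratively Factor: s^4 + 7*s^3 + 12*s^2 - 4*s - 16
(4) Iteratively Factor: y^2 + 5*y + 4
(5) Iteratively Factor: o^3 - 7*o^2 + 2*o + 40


(1) = (r + 3)*(r^3 + 4*r^2 - 16*r - 64) = (r - 4)*(r + 3)*(r^2 + 8*r + 16) = (r - 4)*(r + 3)*(r + 4)*(r + 4)
(2) = (c)*(c^3 - 7*c + 6) = c*(c - 1)*(c^2 + c - 6) = c*(c - 1)*(c + 3)*(c - 2)
(3) = (s - 1)*(s^3 + 8*s^2 + 20*s + 16) = (s - 1)*(s + 2)*(s^2 + 6*s + 8) = (s - 1)*(s + 2)^2*(s + 4)
(4) = (y + 4)*(y + 1)
(5) = (o + 2)*(o^2 - 9*o + 20) = (o - 4)*(o + 2)*(o - 5)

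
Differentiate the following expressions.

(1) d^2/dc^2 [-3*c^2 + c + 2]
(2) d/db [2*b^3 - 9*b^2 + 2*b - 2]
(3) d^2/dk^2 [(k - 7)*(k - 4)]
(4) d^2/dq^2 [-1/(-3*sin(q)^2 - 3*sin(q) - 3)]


(1) = -6
(2) = 6*b^2 - 18*b + 2
(3) = 2
(4) = (-4*sin(q)^3 - 3*sin(q)^2 + 9*sin(q) + 7)*sin(q)/(3*(sin(q)^2 + sin(q) + 1)^3)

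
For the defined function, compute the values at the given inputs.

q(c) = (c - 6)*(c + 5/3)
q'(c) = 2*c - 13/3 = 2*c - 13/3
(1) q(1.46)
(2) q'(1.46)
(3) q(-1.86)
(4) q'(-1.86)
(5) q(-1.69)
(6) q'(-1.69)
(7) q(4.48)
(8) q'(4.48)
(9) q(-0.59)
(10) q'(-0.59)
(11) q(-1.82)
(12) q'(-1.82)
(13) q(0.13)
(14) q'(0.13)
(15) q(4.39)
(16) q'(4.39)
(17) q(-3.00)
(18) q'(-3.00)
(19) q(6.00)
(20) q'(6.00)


(1) = -14.20
(2) = -1.41
(3) = 1.52
(4) = -8.05
(5) = 0.18
(6) = -7.71
(7) = -9.34
(8) = 4.63
(9) = -7.10
(10) = -5.51
(11) = 1.20
(12) = -7.97
(13) = -10.55
(14) = -4.07
(15) = -9.75
(16) = 4.45
(17) = 12.00
(18) = -10.33
(19) = 0.00
(20) = 7.67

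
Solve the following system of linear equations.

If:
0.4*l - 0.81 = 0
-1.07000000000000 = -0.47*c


Then:
c = 2.28
l = 2.02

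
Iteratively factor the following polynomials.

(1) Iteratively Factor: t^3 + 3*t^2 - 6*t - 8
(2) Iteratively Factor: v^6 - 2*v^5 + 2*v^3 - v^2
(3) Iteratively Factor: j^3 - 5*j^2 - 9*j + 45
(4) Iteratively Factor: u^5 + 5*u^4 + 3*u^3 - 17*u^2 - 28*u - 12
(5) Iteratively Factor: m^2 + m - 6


(1) = (t - 2)*(t^2 + 5*t + 4) = (t - 2)*(t + 1)*(t + 4)
(2) = (v)*(v^5 - 2*v^4 + 2*v^2 - v) = v*(v + 1)*(v^4 - 3*v^3 + 3*v^2 - v) = v*(v - 1)*(v + 1)*(v^3 - 2*v^2 + v) = v^2*(v - 1)*(v + 1)*(v^2 - 2*v + 1) = v^2*(v - 1)^2*(v + 1)*(v - 1)
(3) = (j - 5)*(j^2 - 9) = (j - 5)*(j - 3)*(j + 3)
(4) = (u + 3)*(u^4 + 2*u^3 - 3*u^2 - 8*u - 4) = (u - 2)*(u + 3)*(u^3 + 4*u^2 + 5*u + 2) = (u - 2)*(u + 1)*(u + 3)*(u^2 + 3*u + 2) = (u - 2)*(u + 1)^2*(u + 3)*(u + 2)
(5) = (m + 3)*(m - 2)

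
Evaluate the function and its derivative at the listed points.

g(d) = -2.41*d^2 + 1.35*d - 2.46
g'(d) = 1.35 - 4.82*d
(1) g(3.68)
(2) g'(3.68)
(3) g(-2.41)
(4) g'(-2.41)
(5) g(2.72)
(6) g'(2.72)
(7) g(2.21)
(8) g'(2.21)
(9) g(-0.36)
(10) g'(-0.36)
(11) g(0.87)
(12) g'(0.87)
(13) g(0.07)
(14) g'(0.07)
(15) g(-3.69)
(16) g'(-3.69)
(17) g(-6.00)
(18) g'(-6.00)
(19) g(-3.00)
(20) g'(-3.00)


(1) = -30.13
(2) = -16.39
(3) = -19.71
(4) = 12.97
(5) = -16.62
(6) = -11.76
(7) = -11.25
(8) = -9.30
(9) = -3.26
(10) = 3.09
(11) = -3.11
(12) = -2.84
(13) = -2.38
(14) = 1.01
(15) = -40.26
(16) = 19.14
(17) = -97.32
(18) = 30.27
(19) = -28.20
(20) = 15.81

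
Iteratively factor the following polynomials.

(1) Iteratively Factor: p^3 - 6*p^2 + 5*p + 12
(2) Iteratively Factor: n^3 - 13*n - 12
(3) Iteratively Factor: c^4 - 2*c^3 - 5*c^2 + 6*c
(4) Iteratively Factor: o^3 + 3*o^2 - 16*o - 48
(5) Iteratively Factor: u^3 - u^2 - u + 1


(1) = (p - 4)*(p^2 - 2*p - 3) = (p - 4)*(p + 1)*(p - 3)
(2) = (n + 1)*(n^2 - n - 12) = (n - 4)*(n + 1)*(n + 3)
(3) = (c + 2)*(c^3 - 4*c^2 + 3*c) = c*(c + 2)*(c^2 - 4*c + 3) = c*(c - 1)*(c + 2)*(c - 3)
(4) = (o - 4)*(o^2 + 7*o + 12) = (o - 4)*(o + 3)*(o + 4)
(5) = (u - 1)*(u^2 - 1) = (u - 1)*(u + 1)*(u - 1)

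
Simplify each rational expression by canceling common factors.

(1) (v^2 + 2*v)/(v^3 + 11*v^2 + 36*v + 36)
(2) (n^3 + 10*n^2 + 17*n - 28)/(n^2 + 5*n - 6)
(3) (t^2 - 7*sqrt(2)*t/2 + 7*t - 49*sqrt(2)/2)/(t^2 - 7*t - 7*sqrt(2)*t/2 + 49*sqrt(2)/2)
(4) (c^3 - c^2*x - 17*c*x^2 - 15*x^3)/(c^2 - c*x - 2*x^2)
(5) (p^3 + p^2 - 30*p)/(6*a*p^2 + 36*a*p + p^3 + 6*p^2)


(1) = v/(v^2 + 9*v + 18)
(2) = (n^2 + 11*n + 28)/(n + 6)
(3) = (4*t + 28)/(4*t - 28)
(4) = (-c^2 + 2*c*x + 15*x^2)/(-c + 2*x)
(5) = (p - 5)/(6*a + p)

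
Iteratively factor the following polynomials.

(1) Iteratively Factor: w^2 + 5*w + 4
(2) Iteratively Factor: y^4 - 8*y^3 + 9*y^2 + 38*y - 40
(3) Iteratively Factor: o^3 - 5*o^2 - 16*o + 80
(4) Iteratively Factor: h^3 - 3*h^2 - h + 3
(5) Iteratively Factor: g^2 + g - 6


(1) = (w + 1)*(w + 4)
(2) = (y - 4)*(y^3 - 4*y^2 - 7*y + 10) = (y - 4)*(y + 2)*(y^2 - 6*y + 5) = (y - 4)*(y - 1)*(y + 2)*(y - 5)
(3) = (o - 4)*(o^2 - o - 20) = (o - 5)*(o - 4)*(o + 4)
(4) = (h + 1)*(h^2 - 4*h + 3) = (h - 3)*(h + 1)*(h - 1)
(5) = (g + 3)*(g - 2)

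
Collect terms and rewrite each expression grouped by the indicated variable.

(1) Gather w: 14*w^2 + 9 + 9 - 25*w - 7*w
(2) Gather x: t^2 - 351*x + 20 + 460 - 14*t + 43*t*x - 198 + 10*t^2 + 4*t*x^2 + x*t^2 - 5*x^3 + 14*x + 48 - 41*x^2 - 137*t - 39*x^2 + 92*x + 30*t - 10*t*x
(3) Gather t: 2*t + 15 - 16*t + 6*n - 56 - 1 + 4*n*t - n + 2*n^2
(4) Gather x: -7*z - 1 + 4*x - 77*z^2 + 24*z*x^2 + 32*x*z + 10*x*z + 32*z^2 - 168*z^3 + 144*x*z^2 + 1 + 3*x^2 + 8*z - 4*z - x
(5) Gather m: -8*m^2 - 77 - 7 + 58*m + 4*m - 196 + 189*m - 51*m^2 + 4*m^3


(1) = 14*w^2 - 32*w + 18
(2) = 11*t^2 - 121*t - 5*x^3 + x^2*(4*t - 80) + x*(t^2 + 33*t - 245) + 330
(3) = 2*n^2 + 5*n + t*(4*n - 14) - 42
(4) = x^2*(24*z + 3) + x*(144*z^2 + 42*z + 3) - 168*z^3 - 45*z^2 - 3*z
(5) = 4*m^3 - 59*m^2 + 251*m - 280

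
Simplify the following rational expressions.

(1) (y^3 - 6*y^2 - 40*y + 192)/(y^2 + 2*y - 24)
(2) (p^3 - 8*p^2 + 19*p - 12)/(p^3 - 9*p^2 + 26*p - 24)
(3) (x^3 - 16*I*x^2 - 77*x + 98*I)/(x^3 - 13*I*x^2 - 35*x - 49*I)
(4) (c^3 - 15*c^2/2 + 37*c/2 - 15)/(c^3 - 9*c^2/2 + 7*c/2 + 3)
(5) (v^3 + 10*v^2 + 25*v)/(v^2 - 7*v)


(1) = y - 8
(2) = (p - 1)/(p - 2)
(3) = (x - 2*I)/(x + I)
(4) = (2*c - 5)/(2*c + 1)
(5) = (v^2 + 10*v + 25)/(v - 7)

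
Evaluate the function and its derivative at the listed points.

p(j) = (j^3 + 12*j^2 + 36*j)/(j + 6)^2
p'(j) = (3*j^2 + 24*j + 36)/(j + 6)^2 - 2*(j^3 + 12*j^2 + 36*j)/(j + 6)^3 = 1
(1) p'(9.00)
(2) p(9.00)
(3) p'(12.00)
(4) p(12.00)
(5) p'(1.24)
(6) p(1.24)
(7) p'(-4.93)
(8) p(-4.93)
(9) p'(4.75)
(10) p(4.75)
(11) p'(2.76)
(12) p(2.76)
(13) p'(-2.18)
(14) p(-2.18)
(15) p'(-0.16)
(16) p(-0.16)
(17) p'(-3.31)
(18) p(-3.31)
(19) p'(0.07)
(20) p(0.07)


(1) = 1.00
(2) = 9.00
(3) = 1.00
(4) = 12.00
(5) = 1.00
(6) = 1.24
(7) = 1.00
(8) = -4.93
(9) = 1.00
(10) = 4.75
(11) = 1.00
(12) = 2.76
(13) = 1.00
(14) = -2.18
(15) = 1.00
(16) = -0.16
(17) = 1.00
(18) = -3.31
(19) = 1.00
(20) = 0.07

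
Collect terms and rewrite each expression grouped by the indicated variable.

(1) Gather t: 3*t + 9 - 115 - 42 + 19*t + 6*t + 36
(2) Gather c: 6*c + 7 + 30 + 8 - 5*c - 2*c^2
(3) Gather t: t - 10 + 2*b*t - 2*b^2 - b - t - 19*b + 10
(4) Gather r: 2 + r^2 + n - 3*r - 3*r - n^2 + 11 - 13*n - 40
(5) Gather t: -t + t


(1) = 28*t - 112
(2) = -2*c^2 + c + 45
(3) = -2*b^2 + 2*b*t - 20*b
(4) = -n^2 - 12*n + r^2 - 6*r - 27
(5) = 0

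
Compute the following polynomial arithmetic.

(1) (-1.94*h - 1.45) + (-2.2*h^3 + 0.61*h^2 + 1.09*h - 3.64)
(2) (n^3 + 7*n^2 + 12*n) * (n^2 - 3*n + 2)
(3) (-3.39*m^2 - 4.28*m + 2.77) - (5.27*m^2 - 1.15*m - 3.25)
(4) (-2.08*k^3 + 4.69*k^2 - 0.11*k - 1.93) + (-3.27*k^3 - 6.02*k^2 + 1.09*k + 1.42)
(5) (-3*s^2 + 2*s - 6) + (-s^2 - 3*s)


(1) = -2.2*h^3 + 0.61*h^2 - 0.85*h - 5.09
(2) = n^5 + 4*n^4 - 7*n^3 - 22*n^2 + 24*n
(3) = -8.66*m^2 - 3.13*m + 6.02
(4) = -5.35*k^3 - 1.33*k^2 + 0.98*k - 0.51
(5) = -4*s^2 - s - 6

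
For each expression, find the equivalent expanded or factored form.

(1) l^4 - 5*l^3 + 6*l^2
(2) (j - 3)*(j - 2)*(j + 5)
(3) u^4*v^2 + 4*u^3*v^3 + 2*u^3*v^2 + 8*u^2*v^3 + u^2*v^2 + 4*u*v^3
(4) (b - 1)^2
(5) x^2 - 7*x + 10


(1) = l^2*(l - 3)*(l - 2)
(2) = j^3 - 19*j + 30
(3) = u*(u + 4*v)*(u*v + v)^2
(4) = b^2 - 2*b + 1
(5) = (x - 5)*(x - 2)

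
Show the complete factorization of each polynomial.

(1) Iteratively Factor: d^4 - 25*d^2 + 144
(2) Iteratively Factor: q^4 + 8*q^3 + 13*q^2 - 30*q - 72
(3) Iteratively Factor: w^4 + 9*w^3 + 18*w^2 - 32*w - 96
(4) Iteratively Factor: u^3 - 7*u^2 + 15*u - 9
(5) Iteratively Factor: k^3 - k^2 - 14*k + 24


(1) = (d - 4)*(d^3 + 4*d^2 - 9*d - 36) = (d - 4)*(d + 4)*(d^2 - 9) = (d - 4)*(d + 3)*(d + 4)*(d - 3)
(2) = (q + 3)*(q^3 + 5*q^2 - 2*q - 24) = (q - 2)*(q + 3)*(q^2 + 7*q + 12) = (q - 2)*(q + 3)*(q + 4)*(q + 3)
(3) = (w + 4)*(w^3 + 5*w^2 - 2*w - 24) = (w - 2)*(w + 4)*(w^2 + 7*w + 12) = (w - 2)*(w + 3)*(w + 4)*(w + 4)
(4) = (u - 1)*(u^2 - 6*u + 9) = (u - 3)*(u - 1)*(u - 3)
(5) = (k - 2)*(k^2 + k - 12) = (k - 2)*(k + 4)*(k - 3)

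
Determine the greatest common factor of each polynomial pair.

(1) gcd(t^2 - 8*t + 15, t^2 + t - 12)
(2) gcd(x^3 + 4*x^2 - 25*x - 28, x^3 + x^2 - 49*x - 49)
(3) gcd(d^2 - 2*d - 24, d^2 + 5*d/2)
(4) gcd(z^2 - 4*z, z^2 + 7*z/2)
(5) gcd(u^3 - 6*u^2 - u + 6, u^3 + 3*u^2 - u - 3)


(1) = t - 3
(2) = gcd((x - 4)*(x + 1)*(x + 7), (x - 7)*(x + 1)*(x + 7)) = x^2 + 8*x + 7
(3) = 1
(4) = z
(5) = u^2 - 1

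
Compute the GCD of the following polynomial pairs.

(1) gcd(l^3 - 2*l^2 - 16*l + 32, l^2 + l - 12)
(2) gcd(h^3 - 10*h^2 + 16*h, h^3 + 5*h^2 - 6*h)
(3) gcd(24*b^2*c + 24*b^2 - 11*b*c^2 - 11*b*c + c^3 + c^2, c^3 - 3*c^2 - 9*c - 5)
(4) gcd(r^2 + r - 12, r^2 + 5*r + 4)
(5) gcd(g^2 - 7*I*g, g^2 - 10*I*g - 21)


(1) = gcd((l - 4)*(l - 2)*(l + 4), (l - 3)*(l + 4)) = l + 4
(2) = gcd(h*(h - 8)*(h - 2), h*(h - 1)*(h + 6)) = h
(3) = gcd((-8*b + c)*(-3*b + c)*(c + 1), (c - 5)*(c + 1)^2) = c + 1
(4) = gcd((r - 3)*(r + 4), (r + 1)*(r + 4)) = r + 4
(5) = gcd(g*(g - 7*I), (g - 7*I)*(g - 3*I)) = g - 7*I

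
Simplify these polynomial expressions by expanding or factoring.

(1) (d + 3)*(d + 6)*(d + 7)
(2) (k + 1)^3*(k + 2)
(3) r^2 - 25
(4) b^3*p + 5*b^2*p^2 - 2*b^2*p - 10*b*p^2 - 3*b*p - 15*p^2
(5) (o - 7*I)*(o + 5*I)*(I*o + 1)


(1) = d^3 + 16*d^2 + 81*d + 126
(2) = k^4 + 5*k^3 + 9*k^2 + 7*k + 2
(3) = (r - 5)*(r + 5)
(4) = (b - 3)*(b + 5*p)*(b*p + p)
(5) = I*o^3 + 3*o^2 + 33*I*o + 35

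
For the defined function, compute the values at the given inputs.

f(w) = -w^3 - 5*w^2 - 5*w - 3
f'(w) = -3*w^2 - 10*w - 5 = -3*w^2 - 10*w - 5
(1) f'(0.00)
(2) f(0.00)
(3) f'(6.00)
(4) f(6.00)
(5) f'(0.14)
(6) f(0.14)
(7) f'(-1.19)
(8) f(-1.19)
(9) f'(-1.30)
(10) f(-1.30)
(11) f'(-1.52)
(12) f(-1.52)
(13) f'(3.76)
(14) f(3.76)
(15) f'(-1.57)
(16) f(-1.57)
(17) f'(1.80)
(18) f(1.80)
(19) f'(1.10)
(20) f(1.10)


(1) = -5.00
(2) = -3.00
(3) = -173.00
(4) = -429.00
(5) = -6.46
(6) = -3.80
(7) = 2.65
(8) = -2.45
(9) = 2.93
(10) = -2.75
(11) = 3.27
(12) = -3.44
(13) = -85.01
(14) = -145.65
(15) = 3.31
(16) = -3.60
(17) = -32.72
(18) = -34.03
(19) = -19.63
(20) = -15.88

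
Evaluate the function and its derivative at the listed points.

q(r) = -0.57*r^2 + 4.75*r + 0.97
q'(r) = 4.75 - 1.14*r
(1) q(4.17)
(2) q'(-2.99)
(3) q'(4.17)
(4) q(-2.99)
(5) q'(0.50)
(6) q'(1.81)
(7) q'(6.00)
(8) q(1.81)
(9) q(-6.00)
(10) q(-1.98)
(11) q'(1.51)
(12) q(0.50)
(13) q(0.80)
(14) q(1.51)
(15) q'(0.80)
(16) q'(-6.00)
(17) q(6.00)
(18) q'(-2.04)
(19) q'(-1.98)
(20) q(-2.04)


(1) = 10.87
(2) = 8.16
(3) = -0.00
(4) = -18.33
(5) = 4.18
(6) = 2.69
(7) = -2.09
(8) = 7.70
(9) = -48.05
(10) = -10.67
(11) = 3.03
(12) = 3.20
(13) = 4.41
(14) = 6.84
(15) = 3.84
(16) = 11.59
(17) = 8.95
(18) = 7.08
(19) = 7.01
(20) = -11.09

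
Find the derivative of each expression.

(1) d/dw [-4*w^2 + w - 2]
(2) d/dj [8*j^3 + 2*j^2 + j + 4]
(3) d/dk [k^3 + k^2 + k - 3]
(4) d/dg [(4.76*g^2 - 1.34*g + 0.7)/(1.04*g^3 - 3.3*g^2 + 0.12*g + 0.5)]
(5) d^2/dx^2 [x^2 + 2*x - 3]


(1) = 1 - 8*w
(2) = 24*j^2 + 4*j + 1
(3) = 3*k^2 + 2*k + 1
(4) = (-4.9504*g^4 + 2.7872*g^3 - 6.0348*g^2 + 9.38*g - 0.754)/(1.0816*g^6 - 6.864*g^5 + 11.1396*g^4 + 0.248*g^3 - 3.2856*g^2 + 0.12*g + 0.25)
(5) = 2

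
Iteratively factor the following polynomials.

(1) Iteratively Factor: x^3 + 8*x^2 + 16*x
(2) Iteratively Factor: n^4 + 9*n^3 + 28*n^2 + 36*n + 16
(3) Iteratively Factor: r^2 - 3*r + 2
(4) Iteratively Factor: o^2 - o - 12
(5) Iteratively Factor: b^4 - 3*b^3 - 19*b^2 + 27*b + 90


(1) = (x)*(x^2 + 8*x + 16) = x*(x + 4)*(x + 4)
(2) = (n + 1)*(n^3 + 8*n^2 + 20*n + 16) = (n + 1)*(n + 2)*(n^2 + 6*n + 8) = (n + 1)*(n + 2)*(n + 4)*(n + 2)
(3) = (r - 1)*(r - 2)
(4) = (o + 3)*(o - 4)
(5) = (b - 5)*(b^3 + 2*b^2 - 9*b - 18) = (b - 5)*(b + 3)*(b^2 - b - 6) = (b - 5)*(b - 3)*(b + 3)*(b + 2)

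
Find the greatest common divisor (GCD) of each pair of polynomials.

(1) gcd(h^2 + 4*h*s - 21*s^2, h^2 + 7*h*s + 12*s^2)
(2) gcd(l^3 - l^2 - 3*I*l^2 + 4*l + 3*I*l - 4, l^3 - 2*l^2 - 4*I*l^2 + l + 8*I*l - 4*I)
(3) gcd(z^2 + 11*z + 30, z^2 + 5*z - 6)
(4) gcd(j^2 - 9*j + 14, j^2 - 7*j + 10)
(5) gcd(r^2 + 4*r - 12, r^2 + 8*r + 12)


(1) = 1
(2) = l^2 + l*(-1 - 4*I) + 4*I
(3) = gcd((z + 5)*(z + 6), (z - 1)*(z + 6)) = z + 6
(4) = gcd((j - 7)*(j - 2), (j - 5)*(j - 2)) = j - 2
(5) = r + 6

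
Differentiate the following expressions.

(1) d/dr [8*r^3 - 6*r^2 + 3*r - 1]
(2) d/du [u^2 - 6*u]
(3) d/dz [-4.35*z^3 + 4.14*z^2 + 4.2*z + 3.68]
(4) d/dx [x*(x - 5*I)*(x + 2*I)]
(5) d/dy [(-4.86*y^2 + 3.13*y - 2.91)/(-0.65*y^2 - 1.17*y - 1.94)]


(1) = 24*r^2 - 12*r + 3
(2) = 2*u - 6
(3) = -13.05*z^2 + 8.28*z + 4.2
(4) = 3*x^2 - 6*I*x + 10
(5) = (7.7207*y^2 + 15.0738*y - 9.4769)/(0.4225*y^4 + 1.521*y^3 + 3.8909*y^2 + 4.5396*y + 3.7636)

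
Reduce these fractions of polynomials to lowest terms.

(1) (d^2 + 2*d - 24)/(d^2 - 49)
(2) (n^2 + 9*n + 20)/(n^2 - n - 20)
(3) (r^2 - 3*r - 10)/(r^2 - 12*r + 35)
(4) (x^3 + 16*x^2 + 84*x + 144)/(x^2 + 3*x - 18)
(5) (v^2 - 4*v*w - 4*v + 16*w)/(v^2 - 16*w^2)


(1) = (d^2 + 2*d - 24)/(d^2 - 49)
(2) = (n + 5)/(n - 5)
(3) = (r + 2)/(r - 7)
(4) = (x^2 + 10*x + 24)/(x - 3)
(5) = (v - 4)/(v + 4*w)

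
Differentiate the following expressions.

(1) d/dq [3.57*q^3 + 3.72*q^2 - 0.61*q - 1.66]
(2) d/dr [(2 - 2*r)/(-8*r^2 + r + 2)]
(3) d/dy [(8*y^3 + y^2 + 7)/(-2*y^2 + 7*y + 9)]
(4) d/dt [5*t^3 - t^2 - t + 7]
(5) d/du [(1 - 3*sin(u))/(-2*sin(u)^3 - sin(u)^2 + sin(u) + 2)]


(1) = 10.71*q^2 + 7.44*q - 0.61
(2) = 2*(8*r^2 - r - (r - 1)*(16*r - 1) - 2)/(-8*r^2 + r + 2)^2
(3) = (-16*y^2 + 144*y - 49)/(4*y^2 - 36*y + 81)
(4) = 15*t^2 - 2*t - 1
(5) = (-12*sin(u)^3 + 3*sin(u)^2 + 2*sin(u) - 7)*cos(u)/(2*sin(u)^3 + sin(u)^2 - sin(u) - 2)^2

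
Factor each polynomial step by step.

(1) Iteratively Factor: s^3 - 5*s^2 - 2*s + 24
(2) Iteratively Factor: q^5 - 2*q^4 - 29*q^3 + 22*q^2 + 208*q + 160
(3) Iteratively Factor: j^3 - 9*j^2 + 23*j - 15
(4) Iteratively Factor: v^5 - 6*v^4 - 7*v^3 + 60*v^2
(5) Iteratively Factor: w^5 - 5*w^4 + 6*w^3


(1) = (s - 4)*(s^2 - s - 6) = (s - 4)*(s - 3)*(s + 2)
(2) = (q + 2)*(q^4 - 4*q^3 - 21*q^2 + 64*q + 80) = (q - 4)*(q + 2)*(q^3 - 21*q - 20) = (q - 5)*(q - 4)*(q + 2)*(q^2 + 5*q + 4) = (q - 5)*(q - 4)*(q + 1)*(q + 2)*(q + 4)
(3) = (j - 5)*(j^2 - 4*j + 3) = (j - 5)*(j - 3)*(j - 1)
(4) = (v + 3)*(v^4 - 9*v^3 + 20*v^2) = v*(v + 3)*(v^3 - 9*v^2 + 20*v) = v*(v - 5)*(v + 3)*(v^2 - 4*v) = v^2*(v - 5)*(v + 3)*(v - 4)
(5) = (w)*(w^4 - 5*w^3 + 6*w^2) = w^2*(w^3 - 5*w^2 + 6*w) = w^2*(w - 3)*(w^2 - 2*w) = w^3*(w - 3)*(w - 2)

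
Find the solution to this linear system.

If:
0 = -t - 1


Then:
t = -1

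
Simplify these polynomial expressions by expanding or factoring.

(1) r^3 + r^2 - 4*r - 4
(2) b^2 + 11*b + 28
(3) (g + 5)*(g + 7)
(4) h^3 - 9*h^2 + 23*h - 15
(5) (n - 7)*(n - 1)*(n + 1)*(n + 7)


(1) = (r - 2)*(r + 1)*(r + 2)
(2) = (b + 4)*(b + 7)
(3) = g^2 + 12*g + 35
(4) = (h - 5)*(h - 3)*(h - 1)
(5) = n^4 - 50*n^2 + 49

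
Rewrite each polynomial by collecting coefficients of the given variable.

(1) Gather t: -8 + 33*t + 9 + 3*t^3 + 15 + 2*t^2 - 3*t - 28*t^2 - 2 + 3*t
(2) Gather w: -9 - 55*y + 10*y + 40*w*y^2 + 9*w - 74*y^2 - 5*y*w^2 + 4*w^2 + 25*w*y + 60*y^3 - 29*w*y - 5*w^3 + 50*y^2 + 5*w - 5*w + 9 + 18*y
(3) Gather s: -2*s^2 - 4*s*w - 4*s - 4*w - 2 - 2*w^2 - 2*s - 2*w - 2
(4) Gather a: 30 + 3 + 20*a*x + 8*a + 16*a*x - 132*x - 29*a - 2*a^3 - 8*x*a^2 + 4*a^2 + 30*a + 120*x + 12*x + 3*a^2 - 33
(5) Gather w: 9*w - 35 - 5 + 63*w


(1) = 3*t^3 - 26*t^2 + 33*t + 14
(2) = -5*w^3 + w^2*(4 - 5*y) + w*(40*y^2 - 4*y + 9) + 60*y^3 - 24*y^2 - 27*y
(3) = -2*s^2 + s*(-4*w - 6) - 2*w^2 - 6*w - 4
(4) = -2*a^3 + a^2*(7 - 8*x) + a*(36*x + 9)
(5) = 72*w - 40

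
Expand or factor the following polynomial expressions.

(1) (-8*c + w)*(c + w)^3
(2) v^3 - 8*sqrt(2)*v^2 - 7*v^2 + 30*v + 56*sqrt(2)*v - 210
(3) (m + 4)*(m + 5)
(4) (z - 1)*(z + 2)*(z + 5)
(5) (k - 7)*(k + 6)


(1) = -8*c^4 - 23*c^3*w - 21*c^2*w^2 - 5*c*w^3 + w^4
(2) = (v - 7)*(v - 5*sqrt(2))*(v - 3*sqrt(2))
(3) = m^2 + 9*m + 20
(4) = z^3 + 6*z^2 + 3*z - 10
(5) = k^2 - k - 42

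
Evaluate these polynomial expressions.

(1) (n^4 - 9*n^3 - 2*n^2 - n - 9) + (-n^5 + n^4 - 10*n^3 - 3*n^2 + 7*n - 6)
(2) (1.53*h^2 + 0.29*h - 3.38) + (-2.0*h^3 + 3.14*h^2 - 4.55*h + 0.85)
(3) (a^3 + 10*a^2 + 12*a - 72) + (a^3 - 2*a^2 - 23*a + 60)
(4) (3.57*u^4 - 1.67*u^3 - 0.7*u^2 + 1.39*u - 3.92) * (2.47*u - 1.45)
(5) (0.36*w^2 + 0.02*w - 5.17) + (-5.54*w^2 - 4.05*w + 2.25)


(1) = -n^5 + 2*n^4 - 19*n^3 - 5*n^2 + 6*n - 15
(2) = -2.0*h^3 + 4.67*h^2 - 4.26*h - 2.53
(3) = 2*a^3 + 8*a^2 - 11*a - 12
(4) = 8.8179*u^5 - 9.3014*u^4 + 0.6925*u^3 + 4.4483*u^2 - 11.6979*u + 5.684
(5) = -5.18*w^2 - 4.03*w - 2.92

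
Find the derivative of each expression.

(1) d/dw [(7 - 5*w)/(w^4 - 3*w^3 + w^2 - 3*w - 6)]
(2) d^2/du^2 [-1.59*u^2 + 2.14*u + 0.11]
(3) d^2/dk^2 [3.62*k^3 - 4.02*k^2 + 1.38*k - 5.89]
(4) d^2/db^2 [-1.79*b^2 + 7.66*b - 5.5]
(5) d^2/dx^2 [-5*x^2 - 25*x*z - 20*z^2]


(1) = (-5*w^4 + 15*w^3 - 5*w^2 + 15*w + (5*w - 7)*(4*w^3 - 9*w^2 + 2*w - 3) + 30)/(-w^4 + 3*w^3 - w^2 + 3*w + 6)^2
(2) = -3.18000000000000
(3) = 21.72*k - 8.04
(4) = -3.58000000000000
(5) = -10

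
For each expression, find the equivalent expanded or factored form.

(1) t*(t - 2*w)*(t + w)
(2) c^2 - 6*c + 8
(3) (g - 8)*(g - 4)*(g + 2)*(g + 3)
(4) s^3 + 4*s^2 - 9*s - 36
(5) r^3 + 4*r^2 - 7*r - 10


(1) = t^3 - t^2*w - 2*t*w^2
(2) = (c - 4)*(c - 2)
(3) = g^4 - 7*g^3 - 22*g^2 + 88*g + 192
(4) = (s - 3)*(s + 3)*(s + 4)
(5) = (r - 2)*(r + 1)*(r + 5)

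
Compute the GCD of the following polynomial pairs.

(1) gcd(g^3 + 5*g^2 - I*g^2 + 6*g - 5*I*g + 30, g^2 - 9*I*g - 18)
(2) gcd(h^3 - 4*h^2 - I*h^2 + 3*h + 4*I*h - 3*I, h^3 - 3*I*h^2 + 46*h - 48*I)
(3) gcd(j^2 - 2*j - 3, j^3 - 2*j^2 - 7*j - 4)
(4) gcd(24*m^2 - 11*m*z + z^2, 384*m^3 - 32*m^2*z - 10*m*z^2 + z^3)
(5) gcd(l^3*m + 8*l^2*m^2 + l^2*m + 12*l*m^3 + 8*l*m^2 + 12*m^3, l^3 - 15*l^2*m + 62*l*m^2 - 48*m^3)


(1) = g - 3*I
(2) = gcd((h - 3)*(h - 1)*(h - I), (h - 8*I)*(h - I)*(h + 6*I)) = h - I
(3) = j + 1
(4) = -8*m + z
(5) = 1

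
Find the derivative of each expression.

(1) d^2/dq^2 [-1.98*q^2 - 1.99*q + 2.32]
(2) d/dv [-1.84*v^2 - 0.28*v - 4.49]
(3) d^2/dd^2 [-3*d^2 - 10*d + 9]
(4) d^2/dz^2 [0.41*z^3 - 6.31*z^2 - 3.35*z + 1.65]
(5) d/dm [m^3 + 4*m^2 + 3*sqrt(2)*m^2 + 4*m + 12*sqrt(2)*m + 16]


(1) = -3.96000000000000
(2) = -3.68*v - 0.28
(3) = -6
(4) = 2.46*z - 12.62
(5) = 3*m^2 + 8*m + 6*sqrt(2)*m + 4 + 12*sqrt(2)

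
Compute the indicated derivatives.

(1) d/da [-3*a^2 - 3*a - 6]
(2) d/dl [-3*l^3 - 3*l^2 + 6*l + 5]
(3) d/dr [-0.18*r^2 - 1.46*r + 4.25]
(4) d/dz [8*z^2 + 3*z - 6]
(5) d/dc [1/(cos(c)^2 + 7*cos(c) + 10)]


(1) = -6*a - 3
(2) = -9*l^2 - 6*l + 6
(3) = -0.36*r - 1.46
(4) = 16*z + 3
(5) = (2*cos(c) + 7)*sin(c)/(cos(c)^2 + 7*cos(c) + 10)^2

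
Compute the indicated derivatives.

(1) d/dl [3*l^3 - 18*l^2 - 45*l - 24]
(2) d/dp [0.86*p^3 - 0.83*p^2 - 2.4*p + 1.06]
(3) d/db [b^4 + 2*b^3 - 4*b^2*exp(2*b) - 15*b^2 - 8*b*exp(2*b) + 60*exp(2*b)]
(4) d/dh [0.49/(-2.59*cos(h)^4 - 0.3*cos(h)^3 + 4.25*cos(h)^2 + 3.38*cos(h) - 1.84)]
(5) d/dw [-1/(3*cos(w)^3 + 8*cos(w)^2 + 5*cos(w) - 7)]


(1) = 9*l^2 - 36*l - 45
(2) = 2.58*p^2 - 1.66*p - 2.4
(3) = 4*b^3 - 8*b^2*exp(2*b) + 6*b^2 - 24*b*exp(2*b) - 30*b + 112*exp(2*b)
(4) = (-5.0764*cos(h)^3 - 0.441*cos(h)^2 + 4.165*cos(h) + 1.6562)*sin(h)/(2.59*cos(h)^4 + 0.3*cos(h)^3 - 4.25*cos(h)^2 - 3.38*cos(h) + 1.84)^2
(5) = (9*sin(w)^2 - 16*cos(w) - 14)*sin(w)/(3*cos(w)^3 + 8*cos(w)^2 + 5*cos(w) - 7)^2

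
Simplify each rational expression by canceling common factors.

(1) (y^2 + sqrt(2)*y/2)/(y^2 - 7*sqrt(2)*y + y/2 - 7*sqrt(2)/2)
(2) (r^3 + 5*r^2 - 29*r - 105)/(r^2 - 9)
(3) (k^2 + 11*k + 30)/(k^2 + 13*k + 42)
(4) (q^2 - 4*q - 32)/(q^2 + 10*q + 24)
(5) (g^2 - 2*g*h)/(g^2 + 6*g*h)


(1) = (4*y^2 + 2*sqrt(2)*y)/(4*y^2 + y*(2 - 28*sqrt(2)) - 14*sqrt(2))
(2) = (r^2 + 2*r - 35)/(r - 3)
(3) = (k + 5)/(k + 7)
(4) = (q - 8)/(q + 6)
(5) = (g - 2*h)/(g + 6*h)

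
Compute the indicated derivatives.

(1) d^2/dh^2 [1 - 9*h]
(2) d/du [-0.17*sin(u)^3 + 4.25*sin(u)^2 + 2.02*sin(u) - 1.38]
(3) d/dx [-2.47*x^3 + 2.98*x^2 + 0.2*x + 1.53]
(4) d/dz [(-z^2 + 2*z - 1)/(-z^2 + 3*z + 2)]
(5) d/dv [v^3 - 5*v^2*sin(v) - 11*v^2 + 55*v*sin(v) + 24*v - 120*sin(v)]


(1) = 0
(2) = (-0.51*sin(u)^2 + 8.5*sin(u) + 2.02)*cos(u)
(3) = -7.41*x^2 + 5.96*x + 0.2
(4) = (-z^2 - 6*z + 7)/(z^4 - 6*z^3 + 5*z^2 + 12*z + 4)
(5) = -5*v^2*cos(v) + 3*v^2 - 10*v*sin(v) + 55*v*cos(v) - 22*v + 55*sin(v) - 120*cos(v) + 24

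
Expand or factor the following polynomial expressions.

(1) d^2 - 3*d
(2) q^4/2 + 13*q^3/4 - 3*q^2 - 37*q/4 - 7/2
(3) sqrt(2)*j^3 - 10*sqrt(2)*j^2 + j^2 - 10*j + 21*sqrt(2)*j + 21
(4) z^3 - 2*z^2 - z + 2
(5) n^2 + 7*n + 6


(1) = d*(d - 3)
(2) = (q/2 + 1/2)*(q - 2)*(q + 1/2)*(q + 7)
(3) = (j - 7)*(j - 3)*(sqrt(2)*j + 1)
(4) = (z - 2)*(z - 1)*(z + 1)
(5) = (n + 1)*(n + 6)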